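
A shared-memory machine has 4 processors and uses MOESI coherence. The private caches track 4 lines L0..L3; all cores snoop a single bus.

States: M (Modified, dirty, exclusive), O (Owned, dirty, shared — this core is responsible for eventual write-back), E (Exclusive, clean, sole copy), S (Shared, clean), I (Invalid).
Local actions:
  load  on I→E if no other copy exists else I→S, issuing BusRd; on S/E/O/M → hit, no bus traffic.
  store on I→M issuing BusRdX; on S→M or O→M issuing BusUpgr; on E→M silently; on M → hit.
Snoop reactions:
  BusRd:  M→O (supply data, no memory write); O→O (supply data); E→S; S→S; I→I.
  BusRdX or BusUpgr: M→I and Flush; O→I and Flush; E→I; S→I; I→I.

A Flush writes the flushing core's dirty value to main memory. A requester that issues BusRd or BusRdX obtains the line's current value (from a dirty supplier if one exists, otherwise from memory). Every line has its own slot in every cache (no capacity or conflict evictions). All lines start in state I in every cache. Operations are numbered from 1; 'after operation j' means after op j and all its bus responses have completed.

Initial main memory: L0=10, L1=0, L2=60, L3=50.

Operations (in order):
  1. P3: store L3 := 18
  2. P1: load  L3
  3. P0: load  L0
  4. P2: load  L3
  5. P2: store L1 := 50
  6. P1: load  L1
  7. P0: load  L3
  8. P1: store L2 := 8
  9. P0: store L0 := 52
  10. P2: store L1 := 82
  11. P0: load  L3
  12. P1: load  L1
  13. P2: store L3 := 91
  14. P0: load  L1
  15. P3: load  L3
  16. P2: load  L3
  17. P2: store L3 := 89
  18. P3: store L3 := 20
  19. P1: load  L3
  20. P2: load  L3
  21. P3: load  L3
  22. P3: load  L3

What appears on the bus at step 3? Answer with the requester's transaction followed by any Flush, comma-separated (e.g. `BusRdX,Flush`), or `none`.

bus = BusRd

[1] P3: store L3 := 18 | P0:I, P1:I, P2:I, P3:M(18) | bus: BusRdX
[2] P1: load  L3 | P0:I, P1:S(18), P2:I, P3:O(18) | bus: BusRd
[3] P0: load  L0 | P0:E(10), P1:I, P2:I, P3:I | bus: BusRd
[4] P2: load  L3 | P0:I, P1:S(18), P2:S(18), P3:O(18) | bus: BusRd
[5] P2: store L1 := 50 | P0:I, P1:I, P2:M(50), P3:I | bus: BusRdX
[6] P1: load  L1 | P0:I, P1:S(50), P2:O(50), P3:I | bus: BusRd
[7] P0: load  L3 | P0:S(18), P1:S(18), P2:S(18), P3:O(18) | bus: BusRd
[8] P1: store L2 := 8 | P0:I, P1:M(8), P2:I, P3:I | bus: BusRdX
[9] P0: store L0 := 52 | P0:M(52), P1:I, P2:I, P3:I | bus: none
[10] P2: store L1 := 82 | P0:I, P1:I, P2:M(82), P3:I | bus: BusUpgr
[11] P0: load  L3 | P0:S(18), P1:S(18), P2:S(18), P3:O(18) | bus: none
[12] P1: load  L1 | P0:I, P1:S(82), P2:O(82), P3:I | bus: BusRd
[13] P2: store L3 := 91 | P0:I, P1:I, P2:M(91), P3:I | bus: BusUpgr,Flush
[14] P0: load  L1 | P0:S(82), P1:S(82), P2:O(82), P3:I | bus: BusRd
[15] P3: load  L3 | P0:I, P1:I, P2:O(91), P3:S(91) | bus: BusRd
[16] P2: load  L3 | P0:I, P1:I, P2:O(91), P3:S(91) | bus: none
[17] P2: store L3 := 89 | P0:I, P1:I, P2:M(89), P3:I | bus: BusUpgr
[18] P3: store L3 := 20 | P0:I, P1:I, P2:I, P3:M(20) | bus: BusRdX,Flush
[19] P1: load  L3 | P0:I, P1:S(20), P2:I, P3:O(20) | bus: BusRd
[20] P2: load  L3 | P0:I, P1:S(20), P2:S(20), P3:O(20) | bus: BusRd
[21] P3: load  L3 | P0:I, P1:S(20), P2:S(20), P3:O(20) | bus: none
[22] P3: load  L3 | P0:I, P1:S(20), P2:S(20), P3:O(20) | bus: none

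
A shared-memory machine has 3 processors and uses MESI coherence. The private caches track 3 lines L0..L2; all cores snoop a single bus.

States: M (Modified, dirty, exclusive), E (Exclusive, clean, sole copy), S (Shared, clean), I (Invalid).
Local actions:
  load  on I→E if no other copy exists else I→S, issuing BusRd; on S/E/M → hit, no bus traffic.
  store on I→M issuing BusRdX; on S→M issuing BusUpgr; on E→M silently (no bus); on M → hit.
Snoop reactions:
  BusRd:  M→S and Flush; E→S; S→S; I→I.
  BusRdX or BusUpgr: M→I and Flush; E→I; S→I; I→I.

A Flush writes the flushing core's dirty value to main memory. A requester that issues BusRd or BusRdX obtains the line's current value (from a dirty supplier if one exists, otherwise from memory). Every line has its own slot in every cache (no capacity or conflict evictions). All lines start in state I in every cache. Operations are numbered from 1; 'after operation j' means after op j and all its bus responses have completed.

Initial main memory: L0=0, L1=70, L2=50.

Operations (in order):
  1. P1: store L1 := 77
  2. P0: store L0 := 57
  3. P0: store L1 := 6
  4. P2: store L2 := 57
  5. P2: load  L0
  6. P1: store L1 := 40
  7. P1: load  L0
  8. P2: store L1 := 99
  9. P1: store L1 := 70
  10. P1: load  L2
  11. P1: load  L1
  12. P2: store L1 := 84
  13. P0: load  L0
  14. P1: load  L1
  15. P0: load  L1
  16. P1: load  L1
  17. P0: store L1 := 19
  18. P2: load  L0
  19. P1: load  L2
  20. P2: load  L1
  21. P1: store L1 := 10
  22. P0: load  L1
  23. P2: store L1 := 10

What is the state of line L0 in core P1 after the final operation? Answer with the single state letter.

step 1: P1: store L1 := 77  ⟶  IMI  (L1)  txn=BusRdX  M[L1]=70
step 2: P0: store L0 := 57  ⟶  MII  (L0)  txn=BusRdX  M[L0]=0
step 3: P0: store L1 := 6  ⟶  MII  (L1)  txn=BusRdX+Flush  M[L1]=77
step 4: P2: store L2 := 57  ⟶  IIM  (L2)  txn=BusRdX  M[L2]=50
step 5: P2: load  L0  ⟶  SIS  (L0)  txn=BusRd+Flush  M[L0]=57
step 6: P1: store L1 := 40  ⟶  IMI  (L1)  txn=BusRdX+Flush  M[L1]=6
step 7: P1: load  L0  ⟶  SSS  (L0)  txn=BusRd  M[L0]=57
step 8: P2: store L1 := 99  ⟶  IIM  (L1)  txn=BusRdX+Flush  M[L1]=40
step 9: P1: store L1 := 70  ⟶  IMI  (L1)  txn=BusRdX+Flush  M[L1]=99
step 10: P1: load  L2  ⟶  ISS  (L2)  txn=BusRd+Flush  M[L2]=57
step 11: P1: load  L1  ⟶  IMI  (L1)  txn=∅  M[L1]=99
step 12: P2: store L1 := 84  ⟶  IIM  (L1)  txn=BusRdX+Flush  M[L1]=70
step 13: P0: load  L0  ⟶  SSS  (L0)  txn=∅  M[L0]=57
step 14: P1: load  L1  ⟶  ISS  (L1)  txn=BusRd+Flush  M[L1]=84
step 15: P0: load  L1  ⟶  SSS  (L1)  txn=BusRd  M[L1]=84
step 16: P1: load  L1  ⟶  SSS  (L1)  txn=∅  M[L1]=84
step 17: P0: store L1 := 19  ⟶  MII  (L1)  txn=BusUpgr  M[L1]=84
step 18: P2: load  L0  ⟶  SSS  (L0)  txn=∅  M[L0]=57
step 19: P1: load  L2  ⟶  ISS  (L2)  txn=∅  M[L2]=57
step 20: P2: load  L1  ⟶  SIS  (L1)  txn=BusRd+Flush  M[L1]=19
step 21: P1: store L1 := 10  ⟶  IMI  (L1)  txn=BusRdX  M[L1]=19
step 22: P0: load  L1  ⟶  SSI  (L1)  txn=BusRd+Flush  M[L1]=10
step 23: P2: store L1 := 10  ⟶  IIM  (L1)  txn=BusRdX  M[L1]=10

state = S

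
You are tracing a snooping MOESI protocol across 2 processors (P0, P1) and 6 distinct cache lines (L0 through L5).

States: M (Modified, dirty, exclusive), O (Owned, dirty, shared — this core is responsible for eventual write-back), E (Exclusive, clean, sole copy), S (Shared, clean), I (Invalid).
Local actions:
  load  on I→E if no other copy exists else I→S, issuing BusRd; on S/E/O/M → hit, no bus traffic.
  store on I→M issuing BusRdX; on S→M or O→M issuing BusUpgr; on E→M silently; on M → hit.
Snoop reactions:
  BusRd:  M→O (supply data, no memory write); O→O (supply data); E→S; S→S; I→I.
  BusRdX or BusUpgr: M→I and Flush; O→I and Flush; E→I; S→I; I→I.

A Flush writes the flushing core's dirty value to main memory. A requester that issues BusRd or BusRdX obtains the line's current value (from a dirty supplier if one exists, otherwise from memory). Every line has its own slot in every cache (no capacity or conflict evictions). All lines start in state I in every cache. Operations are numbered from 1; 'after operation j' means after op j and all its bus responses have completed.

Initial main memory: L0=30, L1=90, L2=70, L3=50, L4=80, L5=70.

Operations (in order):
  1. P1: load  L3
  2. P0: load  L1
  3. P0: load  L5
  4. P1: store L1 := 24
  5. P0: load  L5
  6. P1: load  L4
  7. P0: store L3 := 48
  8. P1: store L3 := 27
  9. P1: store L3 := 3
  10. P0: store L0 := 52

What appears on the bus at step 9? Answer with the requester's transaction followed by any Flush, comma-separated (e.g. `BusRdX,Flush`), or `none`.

bus = none

  op1 P1: load  L3 → I/E on L3; bus BusRd; mem=50
  op2 P0: load  L1 → E/I on L1; bus BusRd; mem=90
  op3 P0: load  L5 → E/I on L5; bus BusRd; mem=70
  op4 P1: store L1 := 24 → I/M on L1; bus BusRdX; mem=90
  op5 P0: load  L5 → E/I on L5; bus (none); mem=70
  op6 P1: load  L4 → I/E on L4; bus BusRd; mem=80
  op7 P0: store L3 := 48 → M/I on L3; bus BusRdX; mem=50
  op8 P1: store L3 := 27 → I/M on L3; bus BusRdX Flush; mem=48
  op9 P1: store L3 := 3 → I/M on L3; bus (none); mem=48
  op10 P0: store L0 := 52 → M/I on L0; bus BusRdX; mem=30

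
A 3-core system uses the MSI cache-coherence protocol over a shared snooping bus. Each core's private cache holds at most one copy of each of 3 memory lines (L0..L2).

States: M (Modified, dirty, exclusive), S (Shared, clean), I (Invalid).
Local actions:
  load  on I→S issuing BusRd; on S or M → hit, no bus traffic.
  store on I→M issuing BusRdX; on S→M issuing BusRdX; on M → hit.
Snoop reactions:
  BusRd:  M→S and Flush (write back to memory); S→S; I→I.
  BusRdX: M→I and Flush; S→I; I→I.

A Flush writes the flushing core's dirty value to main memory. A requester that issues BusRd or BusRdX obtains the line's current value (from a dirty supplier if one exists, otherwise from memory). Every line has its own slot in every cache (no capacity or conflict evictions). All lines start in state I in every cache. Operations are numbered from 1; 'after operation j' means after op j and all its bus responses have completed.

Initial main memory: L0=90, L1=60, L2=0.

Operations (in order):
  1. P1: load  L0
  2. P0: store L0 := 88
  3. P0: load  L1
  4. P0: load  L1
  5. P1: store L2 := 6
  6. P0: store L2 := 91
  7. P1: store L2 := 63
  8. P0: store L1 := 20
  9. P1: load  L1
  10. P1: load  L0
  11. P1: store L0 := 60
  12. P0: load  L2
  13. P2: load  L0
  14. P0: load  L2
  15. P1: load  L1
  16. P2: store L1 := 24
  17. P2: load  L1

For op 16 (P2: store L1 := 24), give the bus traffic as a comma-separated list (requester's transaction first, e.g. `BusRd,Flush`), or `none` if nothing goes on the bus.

  op1 P1: load  L0 → I/S/I on L0; bus BusRd; mem=90
  op2 P0: store L0 := 88 → M/I/I on L0; bus BusRdX; mem=90
  op3 P0: load  L1 → S/I/I on L1; bus BusRd; mem=60
  op4 P0: load  L1 → S/I/I on L1; bus (none); mem=60
  op5 P1: store L2 := 6 → I/M/I on L2; bus BusRdX; mem=0
  op6 P0: store L2 := 91 → M/I/I on L2; bus BusRdX Flush; mem=6
  op7 P1: store L2 := 63 → I/M/I on L2; bus BusRdX Flush; mem=91
  op8 P0: store L1 := 20 → M/I/I on L1; bus BusRdX; mem=60
  op9 P1: load  L1 → S/S/I on L1; bus BusRd Flush; mem=20
  op10 P1: load  L0 → S/S/I on L0; bus BusRd Flush; mem=88
  op11 P1: store L0 := 60 → I/M/I on L0; bus BusRdX; mem=88
  op12 P0: load  L2 → S/S/I on L2; bus BusRd Flush; mem=63
  op13 P2: load  L0 → I/S/S on L0; bus BusRd Flush; mem=60
  op14 P0: load  L2 → S/S/I on L2; bus (none); mem=63
  op15 P1: load  L1 → S/S/I on L1; bus (none); mem=20
  op16 P2: store L1 := 24 → I/I/M on L1; bus BusRdX; mem=20
  op17 P2: load  L1 → I/I/M on L1; bus (none); mem=20

bus = BusRdX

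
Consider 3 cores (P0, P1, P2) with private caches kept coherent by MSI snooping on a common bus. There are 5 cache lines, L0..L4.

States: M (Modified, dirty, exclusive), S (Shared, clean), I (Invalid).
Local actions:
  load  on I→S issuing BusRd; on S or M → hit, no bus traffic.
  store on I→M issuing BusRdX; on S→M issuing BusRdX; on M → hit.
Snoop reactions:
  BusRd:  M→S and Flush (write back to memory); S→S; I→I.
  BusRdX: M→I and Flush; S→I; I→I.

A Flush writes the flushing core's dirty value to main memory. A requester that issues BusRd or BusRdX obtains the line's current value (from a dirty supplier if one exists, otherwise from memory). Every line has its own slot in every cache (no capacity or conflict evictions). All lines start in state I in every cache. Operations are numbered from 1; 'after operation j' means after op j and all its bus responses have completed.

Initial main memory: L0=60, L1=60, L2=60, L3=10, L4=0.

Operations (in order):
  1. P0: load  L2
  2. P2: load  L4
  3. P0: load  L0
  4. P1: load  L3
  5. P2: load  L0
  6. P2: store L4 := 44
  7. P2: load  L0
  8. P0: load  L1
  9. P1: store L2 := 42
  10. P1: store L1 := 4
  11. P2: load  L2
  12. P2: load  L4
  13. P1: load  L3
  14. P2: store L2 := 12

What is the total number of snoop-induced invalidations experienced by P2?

step 1: P0: load  L2  ⟶  SII  (L2)  txn=BusRd  M[L2]=60
step 2: P2: load  L4  ⟶  IIS  (L4)  txn=BusRd  M[L4]=0
step 3: P0: load  L0  ⟶  SII  (L0)  txn=BusRd  M[L0]=60
step 4: P1: load  L3  ⟶  ISI  (L3)  txn=BusRd  M[L3]=10
step 5: P2: load  L0  ⟶  SIS  (L0)  txn=BusRd  M[L0]=60
step 6: P2: store L4 := 44  ⟶  IIM  (L4)  txn=BusRdX  M[L4]=0
step 7: P2: load  L0  ⟶  SIS  (L0)  txn=∅  M[L0]=60
step 8: P0: load  L1  ⟶  SII  (L1)  txn=BusRd  M[L1]=60
step 9: P1: store L2 := 42  ⟶  IMI  (L2)  txn=BusRdX  M[L2]=60
step 10: P1: store L1 := 4  ⟶  IMI  (L1)  txn=BusRdX  M[L1]=60
step 11: P2: load  L2  ⟶  ISS  (L2)  txn=BusRd+Flush  M[L2]=42
step 12: P2: load  L4  ⟶  IIM  (L4)  txn=∅  M[L4]=0
step 13: P1: load  L3  ⟶  ISI  (L3)  txn=∅  M[L3]=10
step 14: P2: store L2 := 12  ⟶  IIM  (L2)  txn=BusRdX  M[L2]=42

invalidations = 0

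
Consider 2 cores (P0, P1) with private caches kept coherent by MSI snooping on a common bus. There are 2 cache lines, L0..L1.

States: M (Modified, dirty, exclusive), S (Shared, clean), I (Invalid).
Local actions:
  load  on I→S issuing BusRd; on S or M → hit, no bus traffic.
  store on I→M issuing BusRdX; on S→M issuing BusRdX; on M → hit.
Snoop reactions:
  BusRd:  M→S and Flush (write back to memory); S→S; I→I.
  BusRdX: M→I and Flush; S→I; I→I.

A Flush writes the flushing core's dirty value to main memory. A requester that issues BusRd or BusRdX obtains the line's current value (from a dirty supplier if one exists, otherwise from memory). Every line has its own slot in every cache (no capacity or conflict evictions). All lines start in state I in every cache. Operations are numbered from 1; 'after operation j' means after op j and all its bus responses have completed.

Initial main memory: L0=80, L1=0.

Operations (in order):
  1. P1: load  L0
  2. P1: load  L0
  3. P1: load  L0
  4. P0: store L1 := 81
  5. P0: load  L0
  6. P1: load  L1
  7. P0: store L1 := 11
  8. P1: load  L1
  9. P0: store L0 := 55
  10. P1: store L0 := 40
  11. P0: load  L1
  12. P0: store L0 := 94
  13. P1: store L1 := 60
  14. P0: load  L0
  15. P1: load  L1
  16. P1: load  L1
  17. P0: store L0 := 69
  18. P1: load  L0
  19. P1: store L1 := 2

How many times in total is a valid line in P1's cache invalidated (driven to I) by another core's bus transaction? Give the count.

invalidations = 3

  op1 P1: load  L0 → I/S on L0; bus BusRd; mem=80
  op2 P1: load  L0 → I/S on L0; bus (none); mem=80
  op3 P1: load  L0 → I/S on L0; bus (none); mem=80
  op4 P0: store L1 := 81 → M/I on L1; bus BusRdX; mem=0
  op5 P0: load  L0 → S/S on L0; bus BusRd; mem=80
  op6 P1: load  L1 → S/S on L1; bus BusRd Flush; mem=81
  op7 P0: store L1 := 11 → M/I on L1; bus BusRdX; mem=81
  op8 P1: load  L1 → S/S on L1; bus BusRd Flush; mem=11
  op9 P0: store L0 := 55 → M/I on L0; bus BusRdX; mem=80
  op10 P1: store L0 := 40 → I/M on L0; bus BusRdX Flush; mem=55
  op11 P0: load  L1 → S/S on L1; bus (none); mem=11
  op12 P0: store L0 := 94 → M/I on L0; bus BusRdX Flush; mem=40
  op13 P1: store L1 := 60 → I/M on L1; bus BusRdX; mem=11
  op14 P0: load  L0 → M/I on L0; bus (none); mem=40
  op15 P1: load  L1 → I/M on L1; bus (none); mem=11
  op16 P1: load  L1 → I/M on L1; bus (none); mem=11
  op17 P0: store L0 := 69 → M/I on L0; bus (none); mem=40
  op18 P1: load  L0 → S/S on L0; bus BusRd Flush; mem=69
  op19 P1: store L1 := 2 → I/M on L1; bus (none); mem=11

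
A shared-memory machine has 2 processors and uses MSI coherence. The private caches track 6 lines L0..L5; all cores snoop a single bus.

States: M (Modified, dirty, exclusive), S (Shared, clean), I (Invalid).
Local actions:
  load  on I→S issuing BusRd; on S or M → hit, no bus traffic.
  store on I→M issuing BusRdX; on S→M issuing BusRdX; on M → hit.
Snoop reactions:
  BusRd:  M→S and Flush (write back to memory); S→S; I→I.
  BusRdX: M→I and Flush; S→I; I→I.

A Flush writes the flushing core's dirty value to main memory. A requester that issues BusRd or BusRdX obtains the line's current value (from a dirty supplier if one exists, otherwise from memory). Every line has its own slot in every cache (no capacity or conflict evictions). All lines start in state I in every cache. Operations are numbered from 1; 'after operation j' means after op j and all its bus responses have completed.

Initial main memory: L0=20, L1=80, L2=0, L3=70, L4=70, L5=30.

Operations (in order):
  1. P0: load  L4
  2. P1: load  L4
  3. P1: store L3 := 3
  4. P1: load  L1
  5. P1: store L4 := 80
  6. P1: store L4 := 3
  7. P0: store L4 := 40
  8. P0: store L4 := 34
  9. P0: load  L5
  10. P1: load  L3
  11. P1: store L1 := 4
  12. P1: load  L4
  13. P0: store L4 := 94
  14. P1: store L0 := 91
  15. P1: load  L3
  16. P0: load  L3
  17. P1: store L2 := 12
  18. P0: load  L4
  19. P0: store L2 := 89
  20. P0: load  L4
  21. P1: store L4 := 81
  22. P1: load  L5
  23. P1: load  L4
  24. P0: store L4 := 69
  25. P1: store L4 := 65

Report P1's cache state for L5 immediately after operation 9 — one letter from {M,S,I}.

state = I

[1] P0: load  L4 | P0:S(70), P1:I | bus: BusRd
[2] P1: load  L4 | P0:S(70), P1:S(70) | bus: BusRd
[3] P1: store L3 := 3 | P0:I, P1:M(3) | bus: BusRdX
[4] P1: load  L1 | P0:I, P1:S(80) | bus: BusRd
[5] P1: store L4 := 80 | P0:I, P1:M(80) | bus: BusRdX
[6] P1: store L4 := 3 | P0:I, P1:M(3) | bus: none
[7] P0: store L4 := 40 | P0:M(40), P1:I | bus: BusRdX,Flush
[8] P0: store L4 := 34 | P0:M(34), P1:I | bus: none
[9] P0: load  L5 | P0:S(30), P1:I | bus: BusRd
[10] P1: load  L3 | P0:I, P1:M(3) | bus: none
[11] P1: store L1 := 4 | P0:I, P1:M(4) | bus: BusRdX
[12] P1: load  L4 | P0:S(34), P1:S(34) | bus: BusRd,Flush
[13] P0: store L4 := 94 | P0:M(94), P1:I | bus: BusRdX
[14] P1: store L0 := 91 | P0:I, P1:M(91) | bus: BusRdX
[15] P1: load  L3 | P0:I, P1:M(3) | bus: none
[16] P0: load  L3 | P0:S(3), P1:S(3) | bus: BusRd,Flush
[17] P1: store L2 := 12 | P0:I, P1:M(12) | bus: BusRdX
[18] P0: load  L4 | P0:M(94), P1:I | bus: none
[19] P0: store L2 := 89 | P0:M(89), P1:I | bus: BusRdX,Flush
[20] P0: load  L4 | P0:M(94), P1:I | bus: none
[21] P1: store L4 := 81 | P0:I, P1:M(81) | bus: BusRdX,Flush
[22] P1: load  L5 | P0:S(30), P1:S(30) | bus: BusRd
[23] P1: load  L4 | P0:I, P1:M(81) | bus: none
[24] P0: store L4 := 69 | P0:M(69), P1:I | bus: BusRdX,Flush
[25] P1: store L4 := 65 | P0:I, P1:M(65) | bus: BusRdX,Flush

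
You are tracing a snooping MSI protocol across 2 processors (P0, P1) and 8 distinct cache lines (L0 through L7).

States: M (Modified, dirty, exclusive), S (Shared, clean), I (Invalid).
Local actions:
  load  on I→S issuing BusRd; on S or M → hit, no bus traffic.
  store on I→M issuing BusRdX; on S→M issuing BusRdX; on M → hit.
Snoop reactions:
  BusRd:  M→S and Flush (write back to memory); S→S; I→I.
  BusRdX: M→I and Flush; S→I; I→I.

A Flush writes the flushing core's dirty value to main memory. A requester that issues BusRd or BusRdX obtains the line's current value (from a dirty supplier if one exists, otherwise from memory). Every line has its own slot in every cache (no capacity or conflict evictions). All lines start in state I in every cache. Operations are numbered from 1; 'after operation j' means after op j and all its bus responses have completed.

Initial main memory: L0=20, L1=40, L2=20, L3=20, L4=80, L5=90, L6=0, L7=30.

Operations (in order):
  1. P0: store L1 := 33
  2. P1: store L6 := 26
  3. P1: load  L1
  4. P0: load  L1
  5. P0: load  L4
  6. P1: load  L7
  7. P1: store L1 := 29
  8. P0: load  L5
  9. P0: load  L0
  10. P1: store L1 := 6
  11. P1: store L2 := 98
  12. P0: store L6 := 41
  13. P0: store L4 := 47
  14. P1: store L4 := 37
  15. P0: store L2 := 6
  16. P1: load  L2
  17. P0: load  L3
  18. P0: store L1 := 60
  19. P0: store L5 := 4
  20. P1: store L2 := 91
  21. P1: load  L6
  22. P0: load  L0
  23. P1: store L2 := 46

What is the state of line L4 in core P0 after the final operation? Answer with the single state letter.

step 1: P0: store L1 := 33  ⟶  MI  (L1)  txn=BusRdX  M[L1]=40
step 2: P1: store L6 := 26  ⟶  IM  (L6)  txn=BusRdX  M[L6]=0
step 3: P1: load  L1  ⟶  SS  (L1)  txn=BusRd+Flush  M[L1]=33
step 4: P0: load  L1  ⟶  SS  (L1)  txn=∅  M[L1]=33
step 5: P0: load  L4  ⟶  SI  (L4)  txn=BusRd  M[L4]=80
step 6: P1: load  L7  ⟶  IS  (L7)  txn=BusRd  M[L7]=30
step 7: P1: store L1 := 29  ⟶  IM  (L1)  txn=BusRdX  M[L1]=33
step 8: P0: load  L5  ⟶  SI  (L5)  txn=BusRd  M[L5]=90
step 9: P0: load  L0  ⟶  SI  (L0)  txn=BusRd  M[L0]=20
step 10: P1: store L1 := 6  ⟶  IM  (L1)  txn=∅  M[L1]=33
step 11: P1: store L2 := 98  ⟶  IM  (L2)  txn=BusRdX  M[L2]=20
step 12: P0: store L6 := 41  ⟶  MI  (L6)  txn=BusRdX+Flush  M[L6]=26
step 13: P0: store L4 := 47  ⟶  MI  (L4)  txn=BusRdX  M[L4]=80
step 14: P1: store L4 := 37  ⟶  IM  (L4)  txn=BusRdX+Flush  M[L4]=47
step 15: P0: store L2 := 6  ⟶  MI  (L2)  txn=BusRdX+Flush  M[L2]=98
step 16: P1: load  L2  ⟶  SS  (L2)  txn=BusRd+Flush  M[L2]=6
step 17: P0: load  L3  ⟶  SI  (L3)  txn=BusRd  M[L3]=20
step 18: P0: store L1 := 60  ⟶  MI  (L1)  txn=BusRdX+Flush  M[L1]=6
step 19: P0: store L5 := 4  ⟶  MI  (L5)  txn=BusRdX  M[L5]=90
step 20: P1: store L2 := 91  ⟶  IM  (L2)  txn=BusRdX  M[L2]=6
step 21: P1: load  L6  ⟶  SS  (L6)  txn=BusRd+Flush  M[L6]=41
step 22: P0: load  L0  ⟶  SI  (L0)  txn=∅  M[L0]=20
step 23: P1: store L2 := 46  ⟶  IM  (L2)  txn=∅  M[L2]=6

state = I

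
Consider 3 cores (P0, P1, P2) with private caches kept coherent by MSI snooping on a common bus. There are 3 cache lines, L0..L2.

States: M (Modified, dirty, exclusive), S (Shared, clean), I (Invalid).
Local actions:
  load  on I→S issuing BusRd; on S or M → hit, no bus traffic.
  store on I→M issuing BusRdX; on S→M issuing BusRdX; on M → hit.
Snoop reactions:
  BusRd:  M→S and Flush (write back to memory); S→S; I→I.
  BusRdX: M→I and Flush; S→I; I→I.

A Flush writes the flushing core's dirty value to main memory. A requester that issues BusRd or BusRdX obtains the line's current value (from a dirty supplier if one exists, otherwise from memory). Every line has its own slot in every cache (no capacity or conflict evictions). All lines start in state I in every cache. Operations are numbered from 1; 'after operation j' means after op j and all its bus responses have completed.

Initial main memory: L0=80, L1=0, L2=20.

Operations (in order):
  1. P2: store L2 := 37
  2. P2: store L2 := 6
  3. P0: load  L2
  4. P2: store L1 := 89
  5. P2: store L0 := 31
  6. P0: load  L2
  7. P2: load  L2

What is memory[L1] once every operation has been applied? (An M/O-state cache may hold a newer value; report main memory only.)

1. P2: store L2 := 37  bus=[BusRdX]  L2: P0=I P1=I P2=M  mem[L2]=20
2. P2: store L2 := 6  bus=[-]  L2: P0=I P1=I P2=M  mem[L2]=20
3. P0: load  L2  bus=[BusRd,Flush]  L2: P0=S P1=I P2=S  mem[L2]=6
4. P2: store L1 := 89  bus=[BusRdX]  L1: P0=I P1=I P2=M  mem[L1]=0
5. P2: store L0 := 31  bus=[BusRdX]  L0: P0=I P1=I P2=M  mem[L0]=80
6. P0: load  L2  bus=[-]  L2: P0=S P1=I P2=S  mem[L2]=6
7. P2: load  L2  bus=[-]  L2: P0=S P1=I P2=S  mem[L2]=6

memory[L1] = 0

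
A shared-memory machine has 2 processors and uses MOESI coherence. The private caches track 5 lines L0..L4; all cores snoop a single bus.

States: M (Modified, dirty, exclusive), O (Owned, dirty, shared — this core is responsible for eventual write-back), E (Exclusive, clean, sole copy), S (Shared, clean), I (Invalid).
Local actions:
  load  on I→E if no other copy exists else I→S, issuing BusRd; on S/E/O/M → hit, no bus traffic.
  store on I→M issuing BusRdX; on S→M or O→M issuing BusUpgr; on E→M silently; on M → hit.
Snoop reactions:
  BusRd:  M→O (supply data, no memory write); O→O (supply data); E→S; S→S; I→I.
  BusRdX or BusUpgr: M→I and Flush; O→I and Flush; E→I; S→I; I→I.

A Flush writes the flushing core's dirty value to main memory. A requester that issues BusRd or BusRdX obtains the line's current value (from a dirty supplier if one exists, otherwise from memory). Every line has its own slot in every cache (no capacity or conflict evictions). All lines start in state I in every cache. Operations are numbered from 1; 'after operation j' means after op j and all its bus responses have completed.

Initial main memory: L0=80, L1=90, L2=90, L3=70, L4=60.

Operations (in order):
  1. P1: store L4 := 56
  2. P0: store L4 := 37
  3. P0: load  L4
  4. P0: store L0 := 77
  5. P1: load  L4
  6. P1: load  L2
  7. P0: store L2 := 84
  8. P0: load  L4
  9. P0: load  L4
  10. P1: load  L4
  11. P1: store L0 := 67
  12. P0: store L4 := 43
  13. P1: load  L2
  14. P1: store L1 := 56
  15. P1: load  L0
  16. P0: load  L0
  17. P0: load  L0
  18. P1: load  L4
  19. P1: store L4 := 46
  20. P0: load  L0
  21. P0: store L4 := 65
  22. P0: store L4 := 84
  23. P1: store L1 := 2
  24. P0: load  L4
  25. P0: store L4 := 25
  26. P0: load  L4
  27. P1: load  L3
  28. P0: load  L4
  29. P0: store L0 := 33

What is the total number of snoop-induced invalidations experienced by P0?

[1] P1: store L4 := 56 | P0:I, P1:M(56) | bus: BusRdX
[2] P0: store L4 := 37 | P0:M(37), P1:I | bus: BusRdX,Flush
[3] P0: load  L4 | P0:M(37), P1:I | bus: none
[4] P0: store L0 := 77 | P0:M(77), P1:I | bus: BusRdX
[5] P1: load  L4 | P0:O(37), P1:S(37) | bus: BusRd
[6] P1: load  L2 | P0:I, P1:E(90) | bus: BusRd
[7] P0: store L2 := 84 | P0:M(84), P1:I | bus: BusRdX
[8] P0: load  L4 | P0:O(37), P1:S(37) | bus: none
[9] P0: load  L4 | P0:O(37), P1:S(37) | bus: none
[10] P1: load  L4 | P0:O(37), P1:S(37) | bus: none
[11] P1: store L0 := 67 | P0:I, P1:M(67) | bus: BusRdX,Flush
[12] P0: store L4 := 43 | P0:M(43), P1:I | bus: BusUpgr
[13] P1: load  L2 | P0:O(84), P1:S(84) | bus: BusRd
[14] P1: store L1 := 56 | P0:I, P1:M(56) | bus: BusRdX
[15] P1: load  L0 | P0:I, P1:M(67) | bus: none
[16] P0: load  L0 | P0:S(67), P1:O(67) | bus: BusRd
[17] P0: load  L0 | P0:S(67), P1:O(67) | bus: none
[18] P1: load  L4 | P0:O(43), P1:S(43) | bus: BusRd
[19] P1: store L4 := 46 | P0:I, P1:M(46) | bus: BusUpgr,Flush
[20] P0: load  L0 | P0:S(67), P1:O(67) | bus: none
[21] P0: store L4 := 65 | P0:M(65), P1:I | bus: BusRdX,Flush
[22] P0: store L4 := 84 | P0:M(84), P1:I | bus: none
[23] P1: store L1 := 2 | P0:I, P1:M(2) | bus: none
[24] P0: load  L4 | P0:M(84), P1:I | bus: none
[25] P0: store L4 := 25 | P0:M(25), P1:I | bus: none
[26] P0: load  L4 | P0:M(25), P1:I | bus: none
[27] P1: load  L3 | P0:I, P1:E(70) | bus: BusRd
[28] P0: load  L4 | P0:M(25), P1:I | bus: none
[29] P0: store L0 := 33 | P0:M(33), P1:I | bus: BusUpgr,Flush

invalidations = 2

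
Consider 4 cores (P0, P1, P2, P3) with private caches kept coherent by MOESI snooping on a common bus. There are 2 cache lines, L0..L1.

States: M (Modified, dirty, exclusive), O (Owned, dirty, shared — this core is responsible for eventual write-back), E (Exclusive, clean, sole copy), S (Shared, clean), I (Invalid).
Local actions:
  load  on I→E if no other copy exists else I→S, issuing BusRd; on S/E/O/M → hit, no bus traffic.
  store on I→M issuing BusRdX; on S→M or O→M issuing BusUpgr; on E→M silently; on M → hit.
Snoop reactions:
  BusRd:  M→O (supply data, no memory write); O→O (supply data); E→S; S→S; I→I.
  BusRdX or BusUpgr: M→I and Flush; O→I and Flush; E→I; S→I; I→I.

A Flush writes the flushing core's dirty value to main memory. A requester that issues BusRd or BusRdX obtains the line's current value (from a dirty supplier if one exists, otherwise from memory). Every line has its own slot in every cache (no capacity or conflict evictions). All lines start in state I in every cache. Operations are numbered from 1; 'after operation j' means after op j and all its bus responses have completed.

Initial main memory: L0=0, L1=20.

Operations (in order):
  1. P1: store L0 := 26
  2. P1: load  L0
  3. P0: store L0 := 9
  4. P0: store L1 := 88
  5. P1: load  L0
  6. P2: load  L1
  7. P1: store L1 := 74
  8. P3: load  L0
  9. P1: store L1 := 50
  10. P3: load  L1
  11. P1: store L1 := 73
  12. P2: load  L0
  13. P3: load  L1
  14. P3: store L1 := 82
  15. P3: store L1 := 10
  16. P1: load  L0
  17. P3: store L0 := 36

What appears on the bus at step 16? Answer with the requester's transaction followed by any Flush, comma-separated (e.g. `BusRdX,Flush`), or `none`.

  op1 P1: store L0 := 26 → I/M/I/I on L0; bus BusRdX; mem=0
  op2 P1: load  L0 → I/M/I/I on L0; bus (none); mem=0
  op3 P0: store L0 := 9 → M/I/I/I on L0; bus BusRdX Flush; mem=26
  op4 P0: store L1 := 88 → M/I/I/I on L1; bus BusRdX; mem=20
  op5 P1: load  L0 → O/S/I/I on L0; bus BusRd; mem=26
  op6 P2: load  L1 → O/I/S/I on L1; bus BusRd; mem=20
  op7 P1: store L1 := 74 → I/M/I/I on L1; bus BusRdX Flush; mem=88
  op8 P3: load  L0 → O/S/I/S on L0; bus BusRd; mem=26
  op9 P1: store L1 := 50 → I/M/I/I on L1; bus (none); mem=88
  op10 P3: load  L1 → I/O/I/S on L1; bus BusRd; mem=88
  op11 P1: store L1 := 73 → I/M/I/I on L1; bus BusUpgr; mem=88
  op12 P2: load  L0 → O/S/S/S on L0; bus BusRd; mem=26
  op13 P3: load  L1 → I/O/I/S on L1; bus BusRd; mem=88
  op14 P3: store L1 := 82 → I/I/I/M on L1; bus BusUpgr Flush; mem=73
  op15 P3: store L1 := 10 → I/I/I/M on L1; bus (none); mem=73
  op16 P1: load  L0 → O/S/S/S on L0; bus (none); mem=26
  op17 P3: store L0 := 36 → I/I/I/M on L0; bus BusUpgr Flush; mem=9

bus = none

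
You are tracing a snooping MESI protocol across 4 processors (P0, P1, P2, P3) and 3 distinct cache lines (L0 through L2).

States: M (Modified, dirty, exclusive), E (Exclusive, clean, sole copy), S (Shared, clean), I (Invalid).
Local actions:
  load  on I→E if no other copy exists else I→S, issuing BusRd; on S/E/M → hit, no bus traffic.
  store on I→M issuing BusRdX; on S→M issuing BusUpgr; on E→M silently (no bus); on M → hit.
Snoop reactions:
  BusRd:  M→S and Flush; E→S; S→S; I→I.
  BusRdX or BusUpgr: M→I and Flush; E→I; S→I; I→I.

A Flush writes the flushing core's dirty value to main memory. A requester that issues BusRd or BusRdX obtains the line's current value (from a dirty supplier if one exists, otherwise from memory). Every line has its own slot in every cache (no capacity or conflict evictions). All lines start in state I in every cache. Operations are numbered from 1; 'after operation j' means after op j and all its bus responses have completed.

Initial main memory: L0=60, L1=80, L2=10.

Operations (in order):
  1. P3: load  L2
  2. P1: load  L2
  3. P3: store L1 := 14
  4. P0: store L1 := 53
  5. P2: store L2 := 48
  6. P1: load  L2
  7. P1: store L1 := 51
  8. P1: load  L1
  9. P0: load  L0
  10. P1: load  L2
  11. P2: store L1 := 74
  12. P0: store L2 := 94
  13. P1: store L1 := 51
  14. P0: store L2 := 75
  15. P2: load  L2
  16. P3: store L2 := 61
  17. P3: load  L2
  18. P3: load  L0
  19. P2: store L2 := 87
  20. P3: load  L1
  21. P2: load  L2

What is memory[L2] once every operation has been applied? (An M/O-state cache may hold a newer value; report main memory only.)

memory[L2] = 61

1. P3: load  L2  bus=[BusRd]  L2: P0=I P1=I P2=I P3=E  mem[L2]=10
2. P1: load  L2  bus=[BusRd]  L2: P0=I P1=S P2=I P3=S  mem[L2]=10
3. P3: store L1 := 14  bus=[BusRdX]  L1: P0=I P1=I P2=I P3=M  mem[L1]=80
4. P0: store L1 := 53  bus=[BusRdX,Flush]  L1: P0=M P1=I P2=I P3=I  mem[L1]=14
5. P2: store L2 := 48  bus=[BusRdX]  L2: P0=I P1=I P2=M P3=I  mem[L2]=10
6. P1: load  L2  bus=[BusRd,Flush]  L2: P0=I P1=S P2=S P3=I  mem[L2]=48
7. P1: store L1 := 51  bus=[BusRdX,Flush]  L1: P0=I P1=M P2=I P3=I  mem[L1]=53
8. P1: load  L1  bus=[-]  L1: P0=I P1=M P2=I P3=I  mem[L1]=53
9. P0: load  L0  bus=[BusRd]  L0: P0=E P1=I P2=I P3=I  mem[L0]=60
10. P1: load  L2  bus=[-]  L2: P0=I P1=S P2=S P3=I  mem[L2]=48
11. P2: store L1 := 74  bus=[BusRdX,Flush]  L1: P0=I P1=I P2=M P3=I  mem[L1]=51
12. P0: store L2 := 94  bus=[BusRdX]  L2: P0=M P1=I P2=I P3=I  mem[L2]=48
13. P1: store L1 := 51  bus=[BusRdX,Flush]  L1: P0=I P1=M P2=I P3=I  mem[L1]=74
14. P0: store L2 := 75  bus=[-]  L2: P0=M P1=I P2=I P3=I  mem[L2]=48
15. P2: load  L2  bus=[BusRd,Flush]  L2: P0=S P1=I P2=S P3=I  mem[L2]=75
16. P3: store L2 := 61  bus=[BusRdX]  L2: P0=I P1=I P2=I P3=M  mem[L2]=75
17. P3: load  L2  bus=[-]  L2: P0=I P1=I P2=I P3=M  mem[L2]=75
18. P3: load  L0  bus=[BusRd]  L0: P0=S P1=I P2=I P3=S  mem[L0]=60
19. P2: store L2 := 87  bus=[BusRdX,Flush]  L2: P0=I P1=I P2=M P3=I  mem[L2]=61
20. P3: load  L1  bus=[BusRd,Flush]  L1: P0=I P1=S P2=I P3=S  mem[L1]=51
21. P2: load  L2  bus=[-]  L2: P0=I P1=I P2=M P3=I  mem[L2]=61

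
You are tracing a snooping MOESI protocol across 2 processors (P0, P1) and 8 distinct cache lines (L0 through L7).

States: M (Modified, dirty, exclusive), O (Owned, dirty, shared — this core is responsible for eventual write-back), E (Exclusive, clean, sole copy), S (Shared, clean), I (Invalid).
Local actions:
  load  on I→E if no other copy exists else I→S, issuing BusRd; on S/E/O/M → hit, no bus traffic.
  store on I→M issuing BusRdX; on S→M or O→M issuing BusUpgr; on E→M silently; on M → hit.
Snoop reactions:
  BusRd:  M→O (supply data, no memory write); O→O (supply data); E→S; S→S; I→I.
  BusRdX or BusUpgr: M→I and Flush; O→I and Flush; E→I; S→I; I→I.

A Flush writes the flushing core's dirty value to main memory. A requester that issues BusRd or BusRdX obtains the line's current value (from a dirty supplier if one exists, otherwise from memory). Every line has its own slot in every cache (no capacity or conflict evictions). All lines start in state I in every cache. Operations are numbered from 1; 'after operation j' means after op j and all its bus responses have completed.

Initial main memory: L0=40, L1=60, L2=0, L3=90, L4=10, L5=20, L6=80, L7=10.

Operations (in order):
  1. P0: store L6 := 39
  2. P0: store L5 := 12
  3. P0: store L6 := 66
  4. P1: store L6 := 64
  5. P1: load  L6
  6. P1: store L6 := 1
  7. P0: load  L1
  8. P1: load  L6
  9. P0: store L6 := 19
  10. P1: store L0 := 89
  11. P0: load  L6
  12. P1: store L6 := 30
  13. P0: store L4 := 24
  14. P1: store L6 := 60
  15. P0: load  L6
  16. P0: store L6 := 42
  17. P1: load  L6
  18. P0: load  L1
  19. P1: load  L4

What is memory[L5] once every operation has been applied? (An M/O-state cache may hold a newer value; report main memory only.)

1. P0: store L6 := 39  bus=[BusRdX]  L6: P0=M P1=I  mem[L6]=80
2. P0: store L5 := 12  bus=[BusRdX]  L5: P0=M P1=I  mem[L5]=20
3. P0: store L6 := 66  bus=[-]  L6: P0=M P1=I  mem[L6]=80
4. P1: store L6 := 64  bus=[BusRdX,Flush]  L6: P0=I P1=M  mem[L6]=66
5. P1: load  L6  bus=[-]  L6: P0=I P1=M  mem[L6]=66
6. P1: store L6 := 1  bus=[-]  L6: P0=I P1=M  mem[L6]=66
7. P0: load  L1  bus=[BusRd]  L1: P0=E P1=I  mem[L1]=60
8. P1: load  L6  bus=[-]  L6: P0=I P1=M  mem[L6]=66
9. P0: store L6 := 19  bus=[BusRdX,Flush]  L6: P0=M P1=I  mem[L6]=1
10. P1: store L0 := 89  bus=[BusRdX]  L0: P0=I P1=M  mem[L0]=40
11. P0: load  L6  bus=[-]  L6: P0=M P1=I  mem[L6]=1
12. P1: store L6 := 30  bus=[BusRdX,Flush]  L6: P0=I P1=M  mem[L6]=19
13. P0: store L4 := 24  bus=[BusRdX]  L4: P0=M P1=I  mem[L4]=10
14. P1: store L6 := 60  bus=[-]  L6: P0=I P1=M  mem[L6]=19
15. P0: load  L6  bus=[BusRd]  L6: P0=S P1=O  mem[L6]=19
16. P0: store L6 := 42  bus=[BusUpgr,Flush]  L6: P0=M P1=I  mem[L6]=60
17. P1: load  L6  bus=[BusRd]  L6: P0=O P1=S  mem[L6]=60
18. P0: load  L1  bus=[-]  L1: P0=E P1=I  mem[L1]=60
19. P1: load  L4  bus=[BusRd]  L4: P0=O P1=S  mem[L4]=10

memory[L5] = 20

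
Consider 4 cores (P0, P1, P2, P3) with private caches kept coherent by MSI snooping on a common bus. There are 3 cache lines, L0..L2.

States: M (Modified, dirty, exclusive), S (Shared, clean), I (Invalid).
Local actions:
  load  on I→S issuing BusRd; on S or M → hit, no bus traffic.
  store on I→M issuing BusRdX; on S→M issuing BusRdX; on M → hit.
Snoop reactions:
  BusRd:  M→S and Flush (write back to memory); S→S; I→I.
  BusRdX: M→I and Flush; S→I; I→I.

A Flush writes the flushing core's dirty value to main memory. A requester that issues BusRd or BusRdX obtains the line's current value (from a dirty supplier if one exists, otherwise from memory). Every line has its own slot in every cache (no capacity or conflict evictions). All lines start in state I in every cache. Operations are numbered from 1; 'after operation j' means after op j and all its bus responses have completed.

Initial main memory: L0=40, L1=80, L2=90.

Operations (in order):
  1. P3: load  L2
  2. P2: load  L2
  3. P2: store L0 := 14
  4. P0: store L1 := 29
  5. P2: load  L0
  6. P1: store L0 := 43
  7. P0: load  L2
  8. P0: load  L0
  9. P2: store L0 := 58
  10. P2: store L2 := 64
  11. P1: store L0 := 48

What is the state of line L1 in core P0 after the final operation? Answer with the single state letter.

step 1: P3: load  L2  ⟶  IIIS  (L2)  txn=BusRd  M[L2]=90
step 2: P2: load  L2  ⟶  IISS  (L2)  txn=BusRd  M[L2]=90
step 3: P2: store L0 := 14  ⟶  IIMI  (L0)  txn=BusRdX  M[L0]=40
step 4: P0: store L1 := 29  ⟶  MIII  (L1)  txn=BusRdX  M[L1]=80
step 5: P2: load  L0  ⟶  IIMI  (L0)  txn=∅  M[L0]=40
step 6: P1: store L0 := 43  ⟶  IMII  (L0)  txn=BusRdX+Flush  M[L0]=14
step 7: P0: load  L2  ⟶  SISS  (L2)  txn=BusRd  M[L2]=90
step 8: P0: load  L0  ⟶  SSII  (L0)  txn=BusRd+Flush  M[L0]=43
step 9: P2: store L0 := 58  ⟶  IIMI  (L0)  txn=BusRdX  M[L0]=43
step 10: P2: store L2 := 64  ⟶  IIMI  (L2)  txn=BusRdX  M[L2]=90
step 11: P1: store L0 := 48  ⟶  IMII  (L0)  txn=BusRdX+Flush  M[L0]=58

state = M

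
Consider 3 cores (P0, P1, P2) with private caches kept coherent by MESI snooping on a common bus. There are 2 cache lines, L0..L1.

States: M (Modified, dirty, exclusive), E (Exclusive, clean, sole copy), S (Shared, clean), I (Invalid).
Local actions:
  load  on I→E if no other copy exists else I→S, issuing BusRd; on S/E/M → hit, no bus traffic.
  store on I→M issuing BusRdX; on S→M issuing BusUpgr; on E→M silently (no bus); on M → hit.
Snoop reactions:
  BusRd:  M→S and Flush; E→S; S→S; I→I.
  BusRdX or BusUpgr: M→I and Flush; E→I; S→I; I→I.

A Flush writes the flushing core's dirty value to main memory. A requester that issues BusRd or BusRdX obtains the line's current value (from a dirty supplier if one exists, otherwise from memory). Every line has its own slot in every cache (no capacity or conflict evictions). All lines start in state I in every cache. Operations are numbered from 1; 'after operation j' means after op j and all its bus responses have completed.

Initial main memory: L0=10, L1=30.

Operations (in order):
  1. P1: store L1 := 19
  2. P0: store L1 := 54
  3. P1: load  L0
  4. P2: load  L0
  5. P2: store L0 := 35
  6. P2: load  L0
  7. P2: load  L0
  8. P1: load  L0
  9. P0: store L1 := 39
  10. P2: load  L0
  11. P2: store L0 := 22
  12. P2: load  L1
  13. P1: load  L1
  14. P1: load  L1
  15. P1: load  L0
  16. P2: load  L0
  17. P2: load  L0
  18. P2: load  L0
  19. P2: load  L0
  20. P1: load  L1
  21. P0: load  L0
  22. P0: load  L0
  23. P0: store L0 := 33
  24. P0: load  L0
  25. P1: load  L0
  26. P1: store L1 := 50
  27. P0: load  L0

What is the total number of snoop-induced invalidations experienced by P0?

invalidations = 1

[1] P1: store L1 := 19 | P0:I, P1:M(19), P2:I | bus: BusRdX
[2] P0: store L1 := 54 | P0:M(54), P1:I, P2:I | bus: BusRdX,Flush
[3] P1: load  L0 | P0:I, P1:E(10), P2:I | bus: BusRd
[4] P2: load  L0 | P0:I, P1:S(10), P2:S(10) | bus: BusRd
[5] P2: store L0 := 35 | P0:I, P1:I, P2:M(35) | bus: BusUpgr
[6] P2: load  L0 | P0:I, P1:I, P2:M(35) | bus: none
[7] P2: load  L0 | P0:I, P1:I, P2:M(35) | bus: none
[8] P1: load  L0 | P0:I, P1:S(35), P2:S(35) | bus: BusRd,Flush
[9] P0: store L1 := 39 | P0:M(39), P1:I, P2:I | bus: none
[10] P2: load  L0 | P0:I, P1:S(35), P2:S(35) | bus: none
[11] P2: store L0 := 22 | P0:I, P1:I, P2:M(22) | bus: BusUpgr
[12] P2: load  L1 | P0:S(39), P1:I, P2:S(39) | bus: BusRd,Flush
[13] P1: load  L1 | P0:S(39), P1:S(39), P2:S(39) | bus: BusRd
[14] P1: load  L1 | P0:S(39), P1:S(39), P2:S(39) | bus: none
[15] P1: load  L0 | P0:I, P1:S(22), P2:S(22) | bus: BusRd,Flush
[16] P2: load  L0 | P0:I, P1:S(22), P2:S(22) | bus: none
[17] P2: load  L0 | P0:I, P1:S(22), P2:S(22) | bus: none
[18] P2: load  L0 | P0:I, P1:S(22), P2:S(22) | bus: none
[19] P2: load  L0 | P0:I, P1:S(22), P2:S(22) | bus: none
[20] P1: load  L1 | P0:S(39), P1:S(39), P2:S(39) | bus: none
[21] P0: load  L0 | P0:S(22), P1:S(22), P2:S(22) | bus: BusRd
[22] P0: load  L0 | P0:S(22), P1:S(22), P2:S(22) | bus: none
[23] P0: store L0 := 33 | P0:M(33), P1:I, P2:I | bus: BusUpgr
[24] P0: load  L0 | P0:M(33), P1:I, P2:I | bus: none
[25] P1: load  L0 | P0:S(33), P1:S(33), P2:I | bus: BusRd,Flush
[26] P1: store L1 := 50 | P0:I, P1:M(50), P2:I | bus: BusUpgr
[27] P0: load  L0 | P0:S(33), P1:S(33), P2:I | bus: none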